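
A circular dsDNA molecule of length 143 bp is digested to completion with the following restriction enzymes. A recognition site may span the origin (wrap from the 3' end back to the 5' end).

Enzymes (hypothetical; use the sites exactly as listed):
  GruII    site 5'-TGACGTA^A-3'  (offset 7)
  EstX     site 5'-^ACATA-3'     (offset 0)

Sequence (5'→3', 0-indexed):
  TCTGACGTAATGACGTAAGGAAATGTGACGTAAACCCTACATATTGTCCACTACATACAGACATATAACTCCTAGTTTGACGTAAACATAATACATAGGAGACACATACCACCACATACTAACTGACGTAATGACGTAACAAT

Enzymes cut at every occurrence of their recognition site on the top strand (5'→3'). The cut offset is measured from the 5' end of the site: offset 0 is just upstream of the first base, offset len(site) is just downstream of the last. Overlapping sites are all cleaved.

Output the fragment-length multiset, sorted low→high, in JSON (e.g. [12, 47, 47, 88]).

[1,6,7,8,8,8,10,11,14,14,15,17,24]

Per-enzyme occurrences:
  GruII (TGACGTAA, off=7): starts [2, 10, 25, 77, 123, 131] → cuts [9, 17, 32, 84, 130, 138]
  EstX (ACATA, off=0): starts [38, 52, 60, 85, 92, 103, 113] → cuts [38, 52, 60, 85, 92, 103, 113]

All cut coordinates (distinct, sorted): [9, 17, 32, 38, 52, 60, 84, 85, 92, 103, 113, 130, 138]

Fragment lengths:
  9→17: 8 bp
  17→32: 15 bp
  32→38: 6 bp
  38→52: 14 bp
  52→60: 8 bp
  60→84: 24 bp
  84→85: 1 bp
  85→92: 7 bp
  92→103: 11 bp
  103→113: 10 bp
  113→130: 17 bp
  130→138: 8 bp
  138→9 (wrap): 143-138+9 = 14 bp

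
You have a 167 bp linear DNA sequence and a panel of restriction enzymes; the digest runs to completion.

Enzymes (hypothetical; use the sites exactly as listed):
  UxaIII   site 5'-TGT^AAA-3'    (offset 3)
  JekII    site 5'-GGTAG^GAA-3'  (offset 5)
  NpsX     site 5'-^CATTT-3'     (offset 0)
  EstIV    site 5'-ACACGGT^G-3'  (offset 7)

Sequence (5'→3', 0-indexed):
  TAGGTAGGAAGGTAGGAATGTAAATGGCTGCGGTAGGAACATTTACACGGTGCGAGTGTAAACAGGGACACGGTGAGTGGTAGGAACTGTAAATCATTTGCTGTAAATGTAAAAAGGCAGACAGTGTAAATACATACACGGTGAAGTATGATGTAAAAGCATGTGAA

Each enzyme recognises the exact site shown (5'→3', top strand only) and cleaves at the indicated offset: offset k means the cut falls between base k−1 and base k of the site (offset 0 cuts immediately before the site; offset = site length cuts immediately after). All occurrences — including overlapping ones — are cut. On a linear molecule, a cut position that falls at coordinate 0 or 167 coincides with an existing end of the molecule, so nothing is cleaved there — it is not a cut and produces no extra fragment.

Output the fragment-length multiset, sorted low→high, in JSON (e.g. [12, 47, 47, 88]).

Site scan:
  UxaIII TGTAAA/3: at [18, 56, 87, 101, 107, 124, 151] ⇒ [21, 59, 90, 104, 110, 127, 154]
  JekII GGTAGGAA/5: at [2, 10, 31, 78] ⇒ [7, 15, 36, 83]
  NpsX CATTT/0: at [39, 94] ⇒ [39, 94]
  EstIV ACACGGTG/7: at [44, 67, 135] ⇒ [51, 74, 142]

Pooled cuts: [7, 15, 21, 36, 39, 51, 59, 74, 83, 90, 94, 104, 110, 127, 142, 154]

Fragments:
  [0,7): 7 bp
  [7,15): 8 bp
  [15,21): 6 bp
  [21,36): 15 bp
  [36,39): 3 bp
  [39,51): 12 bp
  [51,59): 8 bp
  [59,74): 15 bp
  [74,83): 9 bp
  [83,90): 7 bp
  [90,94): 4 bp
  [94,104): 10 bp
  [104,110): 6 bp
  [110,127): 17 bp
  [127,142): 15 bp
  [142,154): 12 bp
  [154,167): 13 bp

[3,4,6,6,7,7,8,8,9,10,12,12,13,15,15,15,17]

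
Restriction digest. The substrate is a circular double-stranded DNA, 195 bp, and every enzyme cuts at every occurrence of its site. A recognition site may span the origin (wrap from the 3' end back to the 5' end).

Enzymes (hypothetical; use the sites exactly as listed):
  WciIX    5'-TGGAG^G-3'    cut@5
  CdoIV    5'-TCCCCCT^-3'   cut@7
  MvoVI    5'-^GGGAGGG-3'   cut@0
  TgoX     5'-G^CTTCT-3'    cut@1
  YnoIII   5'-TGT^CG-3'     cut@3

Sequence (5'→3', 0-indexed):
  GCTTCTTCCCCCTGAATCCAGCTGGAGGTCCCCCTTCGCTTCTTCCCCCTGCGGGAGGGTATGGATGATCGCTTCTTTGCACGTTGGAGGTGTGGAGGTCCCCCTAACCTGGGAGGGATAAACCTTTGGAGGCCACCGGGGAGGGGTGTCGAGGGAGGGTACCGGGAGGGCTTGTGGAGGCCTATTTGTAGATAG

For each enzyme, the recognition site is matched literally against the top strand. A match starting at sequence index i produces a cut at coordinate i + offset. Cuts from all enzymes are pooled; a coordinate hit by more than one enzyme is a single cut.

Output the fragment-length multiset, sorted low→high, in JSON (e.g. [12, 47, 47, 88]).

[2,3,3,5,7,8,8,8,11,11,12,12,14,16,17,18,19,21]

Per-enzyme occurrences:
  WciIX (TGGAGG, off=5): starts [22, 84, 92, 126, 174] → cuts [27, 89, 97, 131, 179]
  CdoIV (TCCCCCT, off=7): starts [6, 28, 43, 98] → cuts [13, 35, 50, 105]
  MvoVI (GGGAGGG, off=0): starts [52, 110, 138, 152, 163] → cuts [52, 110, 138, 152, 163]
  TgoX (GCTTCT, off=1): starts [0, 37, 70] → cuts [1, 38, 71]
  YnoIII (TGTCG, off=3): starts [146] → cuts [149]

All cut coordinates (distinct, sorted): [1, 13, 27, 35, 38, 50, 52, 71, 89, 97, 105, 110, 131, 138, 149, 152, 163, 179]

Fragments:
  1→13: 12 bp
  13→27: 14 bp
  27→35: 8 bp
  35→38: 3 bp
  38→50: 12 bp
  50→52: 2 bp
  52→71: 19 bp
  71→89: 18 bp
  89→97: 8 bp
  97→105: 8 bp
  105→110: 5 bp
  110→131: 21 bp
  131→138: 7 bp
  138→149: 11 bp
  149→152: 3 bp
  152→163: 11 bp
  163→179: 16 bp
  179→1 (wrap): 195-179+1 = 17 bp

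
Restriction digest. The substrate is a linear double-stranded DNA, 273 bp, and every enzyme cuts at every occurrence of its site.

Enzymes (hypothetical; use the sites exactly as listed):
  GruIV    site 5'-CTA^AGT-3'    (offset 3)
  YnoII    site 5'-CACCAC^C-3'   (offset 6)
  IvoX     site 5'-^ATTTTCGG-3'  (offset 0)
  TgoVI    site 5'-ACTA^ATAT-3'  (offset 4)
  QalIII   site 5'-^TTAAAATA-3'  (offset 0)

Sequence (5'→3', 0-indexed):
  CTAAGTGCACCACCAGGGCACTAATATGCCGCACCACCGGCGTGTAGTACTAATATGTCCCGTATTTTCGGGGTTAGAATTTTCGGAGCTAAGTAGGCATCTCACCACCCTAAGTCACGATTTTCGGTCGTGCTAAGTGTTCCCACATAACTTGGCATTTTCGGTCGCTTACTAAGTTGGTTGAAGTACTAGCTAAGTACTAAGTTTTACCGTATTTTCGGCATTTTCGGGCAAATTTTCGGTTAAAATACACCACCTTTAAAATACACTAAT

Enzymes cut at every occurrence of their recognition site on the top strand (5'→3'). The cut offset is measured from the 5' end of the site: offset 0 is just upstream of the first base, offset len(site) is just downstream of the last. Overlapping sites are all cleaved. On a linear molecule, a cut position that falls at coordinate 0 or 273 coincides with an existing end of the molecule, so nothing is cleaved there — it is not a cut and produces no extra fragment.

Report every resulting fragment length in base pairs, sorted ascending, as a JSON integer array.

[2,3,4,7,7,8,9,10,10,11,11,12,13,14,14,15,15,15,16,17,18,21,21]

Scan for sites:
  GruIV (CTAAGT, off=3): starts [0, 88, 109, 132, 171, 192, 199] → cuts [3, 91, 112, 135, 174, 195, 202]
  YnoII (CACCACC, off=6): starts [7, 31, 102, 250] → cuts [13, 37, 108, 256]
  IvoX (ATTTTCGG, off=0): starts [63, 78, 119, 156, 213, 222, 234] → cuts [63, 78, 119, 156, 213, 222, 234]
  TgoVI (ACTAATAT, off=4): starts [19, 48] → cuts [23, 52]
  QalIII (TTAAAATA, off=0): starts [242, 258] → cuts [242, 258]

Pooled cuts: [3, 13, 23, 37, 52, 63, 78, 91, 108, 112, 119, 135, 156, 174, 195, 202, 213, 222, 234, 242, 256, 258]

Fragments:
  [0,3): 3 bp
  [3,13): 10 bp
  [13,23): 10 bp
  [23,37): 14 bp
  [37,52): 15 bp
  [52,63): 11 bp
  [63,78): 15 bp
  [78,91): 13 bp
  [91,108): 17 bp
  [108,112): 4 bp
  [112,119): 7 bp
  [119,135): 16 bp
  [135,156): 21 bp
  [156,174): 18 bp
  [174,195): 21 bp
  [195,202): 7 bp
  [202,213): 11 bp
  [213,222): 9 bp
  [222,234): 12 bp
  [234,242): 8 bp
  [242,256): 14 bp
  [256,258): 2 bp
  [258,273): 15 bp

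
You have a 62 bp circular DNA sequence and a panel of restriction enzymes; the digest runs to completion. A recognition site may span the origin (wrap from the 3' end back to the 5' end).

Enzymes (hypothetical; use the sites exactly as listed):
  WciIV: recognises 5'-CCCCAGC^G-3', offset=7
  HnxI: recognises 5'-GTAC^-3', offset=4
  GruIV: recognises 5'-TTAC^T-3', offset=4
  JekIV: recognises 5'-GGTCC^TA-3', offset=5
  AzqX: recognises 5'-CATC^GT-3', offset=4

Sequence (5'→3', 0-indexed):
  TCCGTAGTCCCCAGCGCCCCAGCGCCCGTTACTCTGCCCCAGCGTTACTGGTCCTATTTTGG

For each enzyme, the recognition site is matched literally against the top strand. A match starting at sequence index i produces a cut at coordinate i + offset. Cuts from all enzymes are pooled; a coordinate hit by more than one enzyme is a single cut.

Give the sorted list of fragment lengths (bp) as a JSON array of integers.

Site scan:
  WciIV (CCCCAGCG, off=7): starts [8, 16, 36] → cuts [15, 23, 43]
  HnxI (GTAC, off=4): no sites
  GruIV (TTACT, off=4): starts [28, 44] → cuts [32, 48]
  JekIV (GGTCCTA, off=5): starts [49] → cuts [54]
  AzqX (CATCGT, off=4): no sites

All cut coordinates (distinct, sorted): [15, 23, 32, 43, 48, 54]

Fragments:
  15→23: 8 bp
  23→32: 9 bp
  32→43: 11 bp
  43→48: 5 bp
  48→54: 6 bp
  54→15 (wrap): 62-54+15 = 23 bp

[5,6,8,9,11,23]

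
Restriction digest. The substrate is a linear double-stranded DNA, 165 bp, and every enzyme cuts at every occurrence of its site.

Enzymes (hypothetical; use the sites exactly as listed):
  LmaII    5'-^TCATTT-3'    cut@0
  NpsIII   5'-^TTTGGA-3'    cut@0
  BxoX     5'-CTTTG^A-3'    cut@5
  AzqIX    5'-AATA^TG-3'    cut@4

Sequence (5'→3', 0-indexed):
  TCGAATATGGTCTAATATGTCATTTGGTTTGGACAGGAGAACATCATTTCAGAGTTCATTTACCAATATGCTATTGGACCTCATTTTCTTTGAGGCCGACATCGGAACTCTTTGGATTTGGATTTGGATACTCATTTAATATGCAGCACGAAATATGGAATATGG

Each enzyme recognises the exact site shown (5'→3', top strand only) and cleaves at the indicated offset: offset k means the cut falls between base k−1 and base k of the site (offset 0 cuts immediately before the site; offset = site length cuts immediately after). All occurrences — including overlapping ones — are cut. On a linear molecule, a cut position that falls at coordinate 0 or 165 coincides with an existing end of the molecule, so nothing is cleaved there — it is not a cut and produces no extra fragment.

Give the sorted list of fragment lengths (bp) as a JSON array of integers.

[2,3,6,6,7,7,8,9,10,10,12,12,12,13,14,16,18]

Per-enzyme occurrences:
  LmaII (TCATTT, off=0): starts [19, 43, 55, 80, 131] → cuts [19, 43, 55, 80, 131]
  NpsIII (TTTGGA, off=0): starts [27, 110, 116, 122] → cuts [27, 110, 116, 122]
  BxoX (CTTTGA, off=5): starts [87] → cuts [92]
  AzqIX (AATATG, off=4): starts [3, 13, 64, 137, 151, 158] → cuts [7, 17, 68, 141, 155, 162]

Pooled cuts: [7, 17, 19, 27, 43, 55, 68, 80, 92, 110, 116, 122, 131, 141, 155, 162]

Fragment lengths:
  [0,7): 7 bp
  [7,17): 10 bp
  [17,19): 2 bp
  [19,27): 8 bp
  [27,43): 16 bp
  [43,55): 12 bp
  [55,68): 13 bp
  [68,80): 12 bp
  [80,92): 12 bp
  [92,110): 18 bp
  [110,116): 6 bp
  [116,122): 6 bp
  [122,131): 9 bp
  [131,141): 10 bp
  [141,155): 14 bp
  [155,162): 7 bp
  [162,165): 3 bp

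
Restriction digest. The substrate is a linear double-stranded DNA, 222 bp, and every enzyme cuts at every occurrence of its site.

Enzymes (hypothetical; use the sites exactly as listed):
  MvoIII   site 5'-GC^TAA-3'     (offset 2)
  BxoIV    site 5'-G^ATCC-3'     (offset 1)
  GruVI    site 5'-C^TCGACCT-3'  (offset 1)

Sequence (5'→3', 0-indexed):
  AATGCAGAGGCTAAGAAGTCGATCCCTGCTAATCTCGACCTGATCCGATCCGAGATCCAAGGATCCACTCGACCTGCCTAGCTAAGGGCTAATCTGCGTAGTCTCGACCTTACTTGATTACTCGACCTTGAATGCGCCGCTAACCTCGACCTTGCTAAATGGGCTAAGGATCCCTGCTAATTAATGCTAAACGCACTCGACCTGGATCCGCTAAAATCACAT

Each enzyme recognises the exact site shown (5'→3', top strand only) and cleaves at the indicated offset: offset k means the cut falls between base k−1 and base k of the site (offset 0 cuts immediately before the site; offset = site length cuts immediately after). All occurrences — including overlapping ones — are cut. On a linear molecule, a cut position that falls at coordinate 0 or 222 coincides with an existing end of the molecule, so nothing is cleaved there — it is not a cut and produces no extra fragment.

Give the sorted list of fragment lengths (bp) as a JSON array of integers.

[5,5,5,5,6,6,7,7,8,8,8,8,9,9,9,10,10,10,11,11,14,14,18,19]

Site scan:
  MvoIII GCTAA/2: at [9, 27, 80, 87, 138, 153, 162, 175, 185, 209] ⇒ [11, 29, 82, 89, 140, 155, 164, 177, 187, 211]
  BxoIV GATCC/1: at [20, 41, 46, 53, 61, 168, 204] ⇒ [21, 42, 47, 54, 62, 169, 205]
  GruVI CTCGACCT/1: at [33, 67, 102, 120, 144, 195] ⇒ [34, 68, 103, 121, 145, 196]

All cut coordinates (distinct, sorted): [11, 21, 29, 34, 42, 47, 54, 62, 68, 82, 89, 103, 121, 140, 145, 155, 164, 169, 177, 187, 196, 205, 211]

Fragments:
  [0,11): 11 bp
  [11,21): 10 bp
  [21,29): 8 bp
  [29,34): 5 bp
  [34,42): 8 bp
  [42,47): 5 bp
  [47,54): 7 bp
  [54,62): 8 bp
  [62,68): 6 bp
  [68,82): 14 bp
  [82,89): 7 bp
  [89,103): 14 bp
  [103,121): 18 bp
  [121,140): 19 bp
  [140,145): 5 bp
  [145,155): 10 bp
  [155,164): 9 bp
  [164,169): 5 bp
  [169,177): 8 bp
  [177,187): 10 bp
  [187,196): 9 bp
  [196,205): 9 bp
  [205,211): 6 bp
  [211,222): 11 bp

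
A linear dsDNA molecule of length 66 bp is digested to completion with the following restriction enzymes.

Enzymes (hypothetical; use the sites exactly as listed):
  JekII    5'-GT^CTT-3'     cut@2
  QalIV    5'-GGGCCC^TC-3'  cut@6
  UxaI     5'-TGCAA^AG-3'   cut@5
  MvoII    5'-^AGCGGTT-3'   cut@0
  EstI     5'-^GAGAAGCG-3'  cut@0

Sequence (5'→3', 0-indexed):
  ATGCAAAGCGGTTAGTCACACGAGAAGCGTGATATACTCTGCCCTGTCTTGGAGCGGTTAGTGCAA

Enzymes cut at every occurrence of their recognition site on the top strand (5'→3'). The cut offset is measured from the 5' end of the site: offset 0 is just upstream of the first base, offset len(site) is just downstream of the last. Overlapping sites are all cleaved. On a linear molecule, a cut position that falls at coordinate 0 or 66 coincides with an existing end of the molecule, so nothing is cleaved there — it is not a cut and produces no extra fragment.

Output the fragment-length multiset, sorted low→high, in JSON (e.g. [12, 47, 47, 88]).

[5,6,14,15,26]

Scan for sites:
  JekII GTCTT/2: at [45] ⇒ [47]
  QalIV (GGGCCCTC, off=6): no sites
  UxaI TGCAAAG/5: at [1] ⇒ [6]
  MvoII AGCGGTT/0: at [6, 52] ⇒ [6, 52]
  EstI GAGAAGCG/0: at [21] ⇒ [21]

Pooled cuts: [6, 21, 47, 52]

Fragment lengths:
  [0,6): 6 bp
  [6,21): 15 bp
  [21,47): 26 bp
  [47,52): 5 bp
  [52,66): 14 bp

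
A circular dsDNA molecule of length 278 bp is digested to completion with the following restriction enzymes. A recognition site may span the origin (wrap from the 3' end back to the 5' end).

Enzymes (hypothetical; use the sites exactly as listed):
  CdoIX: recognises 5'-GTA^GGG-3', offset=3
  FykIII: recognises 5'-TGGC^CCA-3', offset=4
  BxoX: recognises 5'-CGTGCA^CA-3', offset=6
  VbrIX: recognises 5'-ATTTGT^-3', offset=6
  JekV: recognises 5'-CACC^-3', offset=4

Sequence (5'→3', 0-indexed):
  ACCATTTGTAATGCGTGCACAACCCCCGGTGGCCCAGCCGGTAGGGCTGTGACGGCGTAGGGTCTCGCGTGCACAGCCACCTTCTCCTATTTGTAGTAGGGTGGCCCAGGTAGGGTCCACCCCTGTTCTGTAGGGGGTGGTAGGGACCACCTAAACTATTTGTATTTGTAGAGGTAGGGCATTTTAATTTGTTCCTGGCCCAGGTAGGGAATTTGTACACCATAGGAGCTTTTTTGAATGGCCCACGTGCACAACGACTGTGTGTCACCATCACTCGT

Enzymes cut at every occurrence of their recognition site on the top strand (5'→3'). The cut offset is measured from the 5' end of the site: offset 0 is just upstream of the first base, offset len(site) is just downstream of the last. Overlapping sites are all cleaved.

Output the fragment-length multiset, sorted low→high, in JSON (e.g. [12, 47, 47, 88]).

[4,5,6,7,7,7,7,7,8,9,9,9,10,10,10,10,11,12,13,14,14,16,16,18,18,21]

Per-enzyme occurrences:
  CdoIX (GTAGGG, off=3): starts [40, 56, 95, 109, 129, 139, 173, 203] → cuts [43, 59, 98, 112, 132, 142, 176, 206]
  FykIII (TGGCCCA, off=4): starts [29, 101, 195, 238] → cuts [33, 105, 199, 242]
  BxoX (CGTGCACA, off=6): starts [13, 67, 245] → cuts [19, 73, 251]
  VbrIX (ATTTGT, off=6): starts [3, 88, 157, 163, 186, 210] → cuts [9, 94, 163, 169, 192, 216]
  JekV (CACC, off=4): starts [77, 117, 147, 217, 265] → cuts [81, 121, 151, 221, 269]

All cut coordinates (distinct, sorted): [9, 19, 33, 43, 59, 73, 81, 94, 98, 105, 112, 121, 132, 142, 151, 163, 169, 176, 192, 199, 206, 216, 221, 242, 251, 269]

Fragment lengths:
  9→19: 10 bp
  19→33: 14 bp
  33→43: 10 bp
  43→59: 16 bp
  59→73: 14 bp
  73→81: 8 bp
  81→94: 13 bp
  94→98: 4 bp
  98→105: 7 bp
  105→112: 7 bp
  112→121: 9 bp
  121→132: 11 bp
  132→142: 10 bp
  142→151: 9 bp
  151→163: 12 bp
  163→169: 6 bp
  169→176: 7 bp
  176→192: 16 bp
  192→199: 7 bp
  199→206: 7 bp
  206→216: 10 bp
  216→221: 5 bp
  221→242: 21 bp
  242→251: 9 bp
  251→269: 18 bp
  269→9 (wrap): 278-269+9 = 18 bp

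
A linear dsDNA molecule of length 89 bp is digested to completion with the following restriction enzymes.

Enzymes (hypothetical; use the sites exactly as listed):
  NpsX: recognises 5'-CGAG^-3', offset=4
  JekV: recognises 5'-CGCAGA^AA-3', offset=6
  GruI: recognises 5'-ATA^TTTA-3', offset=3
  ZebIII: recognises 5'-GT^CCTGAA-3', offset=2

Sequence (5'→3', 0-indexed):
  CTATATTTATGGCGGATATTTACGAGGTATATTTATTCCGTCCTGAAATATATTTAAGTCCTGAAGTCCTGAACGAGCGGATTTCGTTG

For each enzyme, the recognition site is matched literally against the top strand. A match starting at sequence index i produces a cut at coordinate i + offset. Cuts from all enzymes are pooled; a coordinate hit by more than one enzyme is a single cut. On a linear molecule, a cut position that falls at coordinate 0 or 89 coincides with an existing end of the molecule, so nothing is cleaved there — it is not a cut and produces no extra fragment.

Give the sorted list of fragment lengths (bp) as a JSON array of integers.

[5,5,7,8,8,10,10,11,12,13]

Per-enzyme occurrences:
  NpsX CGAG/4: at [22, 73] ⇒ [26, 77]
  JekV (CGCAGAAA, off=6): no sites
  GruI ATATTTA/3: at [2, 15, 28, 49] ⇒ [5, 18, 31, 52]
  ZebIII GTCCTGAA/2: at [39, 57, 65] ⇒ [41, 59, 67]

Pooled cuts: [5, 18, 26, 31, 41, 52, 59, 67, 77]

Fragments:
  [0,5): 5 bp
  [5,18): 13 bp
  [18,26): 8 bp
  [26,31): 5 bp
  [31,41): 10 bp
  [41,52): 11 bp
  [52,59): 7 bp
  [59,67): 8 bp
  [67,77): 10 bp
  [77,89): 12 bp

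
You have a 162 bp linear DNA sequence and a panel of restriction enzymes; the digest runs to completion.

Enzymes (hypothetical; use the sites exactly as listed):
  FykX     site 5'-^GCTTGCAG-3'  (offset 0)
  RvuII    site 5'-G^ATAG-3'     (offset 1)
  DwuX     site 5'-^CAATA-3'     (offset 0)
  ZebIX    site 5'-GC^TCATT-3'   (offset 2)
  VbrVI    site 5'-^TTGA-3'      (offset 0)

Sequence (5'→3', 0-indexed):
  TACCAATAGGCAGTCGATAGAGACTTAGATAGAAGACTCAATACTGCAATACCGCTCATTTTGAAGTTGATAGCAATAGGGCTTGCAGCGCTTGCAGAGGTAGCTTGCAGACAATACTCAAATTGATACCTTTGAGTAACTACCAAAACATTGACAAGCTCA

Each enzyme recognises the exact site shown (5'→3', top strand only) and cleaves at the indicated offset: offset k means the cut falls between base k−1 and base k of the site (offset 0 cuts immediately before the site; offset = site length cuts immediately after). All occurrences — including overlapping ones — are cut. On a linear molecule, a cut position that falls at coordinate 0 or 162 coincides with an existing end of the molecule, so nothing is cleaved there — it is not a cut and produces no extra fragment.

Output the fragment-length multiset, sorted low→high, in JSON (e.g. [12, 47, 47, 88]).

[3,3,4,5,6,7,8,9,9,9,9,10,11,12,12,13,13,19]

Site scan:
  FykX (GCTTGCAG, off=0): starts [80, 89, 102] → cuts [80, 89, 102]
  RvuII (GATAG, off=1): starts [15, 27, 68] → cuts [16, 28, 69]
  DwuX (CAATA, off=0): starts [3, 38, 46, 73, 111] → cuts [3, 38, 46, 73, 111]
  ZebIX (GCTCATT, off=2): starts [53] → cuts [55]
  VbrVI (TTGA, off=0): starts [60, 66, 122, 131, 150] → cuts [60, 66, 122, 131, 150]

All cut coordinates (distinct, sorted): [3, 16, 28, 38, 46, 55, 60, 66, 69, 73, 80, 89, 102, 111, 122, 131, 150]

Fragments:
  [0,3): 3 bp
  [3,16): 13 bp
  [16,28): 12 bp
  [28,38): 10 bp
  [38,46): 8 bp
  [46,55): 9 bp
  [55,60): 5 bp
  [60,66): 6 bp
  [66,69): 3 bp
  [69,73): 4 bp
  [73,80): 7 bp
  [80,89): 9 bp
  [89,102): 13 bp
  [102,111): 9 bp
  [111,122): 11 bp
  [122,131): 9 bp
  [131,150): 19 bp
  [150,162): 12 bp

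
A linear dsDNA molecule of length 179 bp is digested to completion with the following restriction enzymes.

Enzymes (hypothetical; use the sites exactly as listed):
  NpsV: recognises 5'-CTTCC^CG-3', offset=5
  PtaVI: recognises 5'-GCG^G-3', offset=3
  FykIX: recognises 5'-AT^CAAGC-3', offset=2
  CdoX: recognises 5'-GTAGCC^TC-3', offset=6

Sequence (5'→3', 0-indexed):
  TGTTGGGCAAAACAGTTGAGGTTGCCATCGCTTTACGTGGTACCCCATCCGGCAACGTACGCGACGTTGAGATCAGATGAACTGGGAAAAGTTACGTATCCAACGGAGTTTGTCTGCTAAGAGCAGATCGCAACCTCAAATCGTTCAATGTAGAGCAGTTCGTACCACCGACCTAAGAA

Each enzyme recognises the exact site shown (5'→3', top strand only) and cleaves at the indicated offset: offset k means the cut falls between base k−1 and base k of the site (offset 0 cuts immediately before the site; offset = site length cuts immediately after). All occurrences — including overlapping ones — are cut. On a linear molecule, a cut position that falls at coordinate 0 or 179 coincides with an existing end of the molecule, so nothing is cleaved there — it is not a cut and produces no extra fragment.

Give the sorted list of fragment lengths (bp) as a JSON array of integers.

[179]

Site scan:
  NpsV (CTTCCCG, off=5): no sites
  PtaVI (GCGG, off=3): no sites
  FykIX (ATCAAGC, off=2): no sites
  CdoX (GTAGCCTC, off=6): no sites

All cut coordinates (distinct, sorted): ∅

Fragment lengths:
  no cuts → one linear fragment of 179 bp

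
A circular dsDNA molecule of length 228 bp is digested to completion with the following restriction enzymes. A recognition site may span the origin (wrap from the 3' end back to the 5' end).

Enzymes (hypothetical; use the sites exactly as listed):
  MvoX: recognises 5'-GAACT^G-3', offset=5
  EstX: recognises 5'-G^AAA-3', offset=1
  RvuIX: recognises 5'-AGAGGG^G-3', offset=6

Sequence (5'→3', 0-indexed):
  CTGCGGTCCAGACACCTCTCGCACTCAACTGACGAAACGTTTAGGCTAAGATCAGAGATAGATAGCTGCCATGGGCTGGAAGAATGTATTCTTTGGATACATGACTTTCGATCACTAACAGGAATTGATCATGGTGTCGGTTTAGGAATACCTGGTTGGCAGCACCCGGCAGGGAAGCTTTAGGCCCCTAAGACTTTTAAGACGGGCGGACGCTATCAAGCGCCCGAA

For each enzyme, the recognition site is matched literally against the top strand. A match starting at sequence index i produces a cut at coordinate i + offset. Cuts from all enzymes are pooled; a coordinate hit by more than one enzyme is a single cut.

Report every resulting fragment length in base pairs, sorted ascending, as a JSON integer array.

Per-enzyme occurrences:
  MvoX (GAACTG, off=5): starts [225] → cuts [2]
  EstX (GAAA, off=1): starts [33] → cuts [34]
  RvuIX (AGAGGGG, off=6): no sites

All cut coordinates (distinct, sorted): [2, 34]

Fragments:
  2→34: 32 bp
  34→2 (wrap): 228-34+2 = 196 bp

[32,196]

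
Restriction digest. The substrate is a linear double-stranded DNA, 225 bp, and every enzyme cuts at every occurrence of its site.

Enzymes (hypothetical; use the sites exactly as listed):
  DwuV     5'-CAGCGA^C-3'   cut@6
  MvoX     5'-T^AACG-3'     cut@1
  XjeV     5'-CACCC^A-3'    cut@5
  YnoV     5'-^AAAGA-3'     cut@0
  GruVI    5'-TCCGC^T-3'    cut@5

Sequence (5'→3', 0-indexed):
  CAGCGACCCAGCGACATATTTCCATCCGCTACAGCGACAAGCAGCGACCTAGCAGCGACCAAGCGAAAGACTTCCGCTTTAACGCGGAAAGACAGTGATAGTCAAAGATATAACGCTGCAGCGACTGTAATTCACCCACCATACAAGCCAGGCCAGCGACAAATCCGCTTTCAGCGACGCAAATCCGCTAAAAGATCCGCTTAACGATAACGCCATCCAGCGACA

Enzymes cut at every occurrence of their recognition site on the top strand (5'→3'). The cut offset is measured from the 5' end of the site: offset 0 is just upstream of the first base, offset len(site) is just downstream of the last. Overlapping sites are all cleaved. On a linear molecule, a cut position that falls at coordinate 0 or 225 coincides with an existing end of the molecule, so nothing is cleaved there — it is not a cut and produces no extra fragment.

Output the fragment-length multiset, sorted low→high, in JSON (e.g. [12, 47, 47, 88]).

Site scan:
  DwuV CAGCGAC/6: at [0, 8, 31, 41, 52, 118, 153, 171, 217] ⇒ [6, 14, 37, 47, 58, 124, 159, 177, 223]
  MvoX TAACG/1: at [79, 110, 201, 207] ⇒ [80, 111, 202, 208]
  XjeV CACCCA/5: at [132] ⇒ [137]
  YnoV AAAGA/0: at [65, 87, 103, 190] ⇒ [65, 87, 103, 190]
  GruVI TCCGCT/5: at [24, 72, 163, 183, 195] ⇒ [29, 77, 168, 188, 200]

All cut coordinates (distinct, sorted): [6, 14, 29, 37, 47, 58, 65, 77, 80, 87, 103, 111, 124, 137, 159, 168, 177, 188, 190, 200, 202, 208, 223]

Fragment lengths:
  [0,6): 6 bp
  [6,14): 8 bp
  [14,29): 15 bp
  [29,37): 8 bp
  [37,47): 10 bp
  [47,58): 11 bp
  [58,65): 7 bp
  [65,77): 12 bp
  [77,80): 3 bp
  [80,87): 7 bp
  [87,103): 16 bp
  [103,111): 8 bp
  [111,124): 13 bp
  [124,137): 13 bp
  [137,159): 22 bp
  [159,168): 9 bp
  [168,177): 9 bp
  [177,188): 11 bp
  [188,190): 2 bp
  [190,200): 10 bp
  [200,202): 2 bp
  [202,208): 6 bp
  [208,223): 15 bp
  [223,225): 2 bp

[2,2,2,3,6,6,7,7,8,8,8,9,9,10,10,11,11,12,13,13,15,15,16,22]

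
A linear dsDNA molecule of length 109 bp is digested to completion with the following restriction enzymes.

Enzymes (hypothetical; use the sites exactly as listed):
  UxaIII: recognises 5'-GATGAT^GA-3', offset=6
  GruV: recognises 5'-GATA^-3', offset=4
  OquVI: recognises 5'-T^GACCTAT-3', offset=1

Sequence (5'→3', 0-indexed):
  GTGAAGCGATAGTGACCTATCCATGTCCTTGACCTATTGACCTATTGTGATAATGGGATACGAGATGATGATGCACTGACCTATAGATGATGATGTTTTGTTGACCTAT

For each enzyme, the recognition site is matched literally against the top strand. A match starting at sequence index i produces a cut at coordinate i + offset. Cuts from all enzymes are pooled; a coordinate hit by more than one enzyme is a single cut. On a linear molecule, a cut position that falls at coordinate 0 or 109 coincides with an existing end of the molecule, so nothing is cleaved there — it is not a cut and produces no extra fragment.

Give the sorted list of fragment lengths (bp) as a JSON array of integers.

[2,7,8,8,8,9,11,11,14,14,17]

Per-enzyme occurrences:
  UxaIII (GATGATGA, off=6): starts [63, 85] → cuts [69, 91]
  GruV (GATA, off=4): starts [7, 48, 56] → cuts [11, 52, 60]
  OquVI (TGACCTAT, off=1): starts [12, 29, 37, 76, 101] → cuts [13, 30, 38, 77, 102]

Pooled cuts: [11, 13, 30, 38, 52, 60, 69, 77, 91, 102]

Fragment lengths:
  [0,11): 11 bp
  [11,13): 2 bp
  [13,30): 17 bp
  [30,38): 8 bp
  [38,52): 14 bp
  [52,60): 8 bp
  [60,69): 9 bp
  [69,77): 8 bp
  [77,91): 14 bp
  [91,102): 11 bp
  [102,109): 7 bp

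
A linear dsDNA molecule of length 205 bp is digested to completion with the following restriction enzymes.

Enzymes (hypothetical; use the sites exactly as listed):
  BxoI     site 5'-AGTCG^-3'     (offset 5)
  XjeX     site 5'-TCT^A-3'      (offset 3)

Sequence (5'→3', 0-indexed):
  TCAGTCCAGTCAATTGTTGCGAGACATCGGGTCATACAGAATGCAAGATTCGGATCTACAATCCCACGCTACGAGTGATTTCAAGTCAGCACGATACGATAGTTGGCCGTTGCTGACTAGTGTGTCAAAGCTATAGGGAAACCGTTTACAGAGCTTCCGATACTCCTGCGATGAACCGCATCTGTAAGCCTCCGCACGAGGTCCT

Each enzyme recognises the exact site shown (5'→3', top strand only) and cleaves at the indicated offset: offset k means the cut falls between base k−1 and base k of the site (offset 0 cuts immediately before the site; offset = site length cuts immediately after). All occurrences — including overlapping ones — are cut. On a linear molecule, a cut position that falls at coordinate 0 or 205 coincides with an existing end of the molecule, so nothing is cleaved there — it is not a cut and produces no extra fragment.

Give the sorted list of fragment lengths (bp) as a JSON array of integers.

Scan for sites:
  BxoI (AGTCG, off=5): no sites
  XjeX TCTA/3: at [54] ⇒ [57]

All cut coordinates (distinct, sorted): [57]

Fragment lengths:
  [0,57): 57 bp
  [57,205): 148 bp

[57,148]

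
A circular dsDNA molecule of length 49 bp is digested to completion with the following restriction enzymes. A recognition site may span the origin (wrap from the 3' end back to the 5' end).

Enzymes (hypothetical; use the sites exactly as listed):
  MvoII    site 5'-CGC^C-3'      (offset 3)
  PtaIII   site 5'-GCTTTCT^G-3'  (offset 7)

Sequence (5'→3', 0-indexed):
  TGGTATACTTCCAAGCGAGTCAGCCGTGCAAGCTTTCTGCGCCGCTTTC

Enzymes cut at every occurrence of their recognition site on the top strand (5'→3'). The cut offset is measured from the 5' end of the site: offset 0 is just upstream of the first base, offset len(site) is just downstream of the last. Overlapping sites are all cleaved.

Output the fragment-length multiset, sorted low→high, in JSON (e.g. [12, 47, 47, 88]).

Site scan:
  MvoII CGCC/3: at [39] ⇒ [42]
  PtaIII GCTTTCTG/7: at [31, 43] ⇒ [1, 38]

Pooled cuts: [1, 38, 42]

Fragments:
  1→38: 37 bp
  38→42: 4 bp
  42→1 (wrap): 49-42+1 = 8 bp

[4,8,37]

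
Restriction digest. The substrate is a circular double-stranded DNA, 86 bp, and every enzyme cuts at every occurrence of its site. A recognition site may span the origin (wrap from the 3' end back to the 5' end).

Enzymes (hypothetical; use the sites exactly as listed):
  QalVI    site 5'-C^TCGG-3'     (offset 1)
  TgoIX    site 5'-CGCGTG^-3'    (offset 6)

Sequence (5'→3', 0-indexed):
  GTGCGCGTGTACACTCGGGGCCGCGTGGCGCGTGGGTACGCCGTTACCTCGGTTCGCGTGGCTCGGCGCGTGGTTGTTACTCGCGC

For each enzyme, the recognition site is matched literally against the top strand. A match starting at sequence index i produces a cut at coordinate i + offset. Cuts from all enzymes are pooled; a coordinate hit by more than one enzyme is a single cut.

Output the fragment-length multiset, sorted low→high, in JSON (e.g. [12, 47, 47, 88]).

Scan for sites:
  QalVI CTCGG/1: at [13, 47, 61] ⇒ [14, 48, 62]
  TgoIX CGCGTG/6: at [3, 21, 28, 54, 66, 83] ⇒ [3, 9, 27, 34, 60, 72]

Pooled cuts: [3, 9, 14, 27, 34, 48, 60, 62, 72]

Fragments:
  3→9: 6 bp
  9→14: 5 bp
  14→27: 13 bp
  27→34: 7 bp
  34→48: 14 bp
  48→60: 12 bp
  60→62: 2 bp
  62→72: 10 bp
  72→3 (wrap): 86-72+3 = 17 bp

[2,5,6,7,10,12,13,14,17]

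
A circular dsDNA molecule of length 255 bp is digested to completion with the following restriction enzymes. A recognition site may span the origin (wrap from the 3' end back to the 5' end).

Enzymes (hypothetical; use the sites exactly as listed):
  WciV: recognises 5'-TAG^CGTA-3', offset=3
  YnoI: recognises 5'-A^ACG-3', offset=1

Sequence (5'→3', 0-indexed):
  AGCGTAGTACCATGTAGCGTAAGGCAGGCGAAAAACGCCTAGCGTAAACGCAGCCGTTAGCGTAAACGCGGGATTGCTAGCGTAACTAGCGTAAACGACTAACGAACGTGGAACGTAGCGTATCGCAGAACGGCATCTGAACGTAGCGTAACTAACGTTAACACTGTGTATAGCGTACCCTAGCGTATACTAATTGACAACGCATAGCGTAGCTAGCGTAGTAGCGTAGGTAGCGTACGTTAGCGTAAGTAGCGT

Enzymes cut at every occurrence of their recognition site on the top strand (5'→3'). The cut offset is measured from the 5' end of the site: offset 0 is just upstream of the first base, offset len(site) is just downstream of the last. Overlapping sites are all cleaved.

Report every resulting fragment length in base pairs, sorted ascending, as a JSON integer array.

Per-enzyme occurrences:
  WciV (TAGCGTA, off=3): starts [14, 39, 57, 77, 86, 115, 143, 170, 180, 204, 213, 221, 230, 240, 249, 254] → cuts [2, 17, 42, 60, 80, 89, 118, 146, 173, 183, 207, 216, 224, 233, 243, 252]
  YnoI (AACG, off=1): starts [33, 46, 64, 93, 100, 104, 111, 128, 139, 153, 198] → cuts [34, 47, 65, 94, 101, 105, 112, 129, 140, 154, 199]

All cut coordinates (distinct, sorted): [2, 17, 34, 42, 47, 60, 65, 80, 89, 94, 101, 105, 112, 118, 129, 140, 146, 154, 173, 183, 199, 207, 216, 224, 233, 243, 252]

Fragments:
  2→17: 15 bp
  17→34: 17 bp
  34→42: 8 bp
  42→47: 5 bp
  47→60: 13 bp
  60→65: 5 bp
  65→80: 15 bp
  80→89: 9 bp
  89→94: 5 bp
  94→101: 7 bp
  101→105: 4 bp
  105→112: 7 bp
  112→118: 6 bp
  118→129: 11 bp
  129→140: 11 bp
  140→146: 6 bp
  146→154: 8 bp
  154→173: 19 bp
  173→183: 10 bp
  183→199: 16 bp
  199→207: 8 bp
  207→216: 9 bp
  216→224: 8 bp
  224→233: 9 bp
  233→243: 10 bp
  243→252: 9 bp
  252→2 (wrap): 255-252+2 = 5 bp

[4,5,5,5,5,6,6,7,7,8,8,8,8,9,9,9,9,10,10,11,11,13,15,15,16,17,19]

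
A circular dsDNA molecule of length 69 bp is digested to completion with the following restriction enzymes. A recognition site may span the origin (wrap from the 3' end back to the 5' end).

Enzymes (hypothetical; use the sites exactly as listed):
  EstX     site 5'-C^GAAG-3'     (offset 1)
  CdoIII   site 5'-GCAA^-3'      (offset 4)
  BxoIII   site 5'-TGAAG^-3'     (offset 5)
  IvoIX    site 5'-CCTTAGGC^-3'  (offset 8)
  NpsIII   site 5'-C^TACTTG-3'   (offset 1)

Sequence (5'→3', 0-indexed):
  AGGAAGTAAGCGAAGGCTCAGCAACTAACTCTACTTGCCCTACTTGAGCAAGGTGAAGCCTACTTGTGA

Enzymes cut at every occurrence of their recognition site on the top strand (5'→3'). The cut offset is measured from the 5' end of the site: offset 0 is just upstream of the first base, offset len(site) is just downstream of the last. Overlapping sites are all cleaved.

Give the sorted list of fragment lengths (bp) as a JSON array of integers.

Per-enzyme occurrences:
  EstX CGAAG/1: at [10] ⇒ [11]
  CdoIII GCAA/4: at [20, 47] ⇒ [24, 51]
  BxoIII TGAAG/5: at [53, 66] ⇒ [2, 58]
  IvoIX (CCTTAGGC, off=8): no sites
  NpsIII CTACTTG/1: at [30, 39, 59] ⇒ [31, 40, 60]

All cut coordinates (distinct, sorted): [2, 11, 24, 31, 40, 51, 58, 60]

Fragments:
  2→11: 9 bp
  11→24: 13 bp
  24→31: 7 bp
  31→40: 9 bp
  40→51: 11 bp
  51→58: 7 bp
  58→60: 2 bp
  60→2 (wrap): 69-60+2 = 11 bp

[2,7,7,9,9,11,11,13]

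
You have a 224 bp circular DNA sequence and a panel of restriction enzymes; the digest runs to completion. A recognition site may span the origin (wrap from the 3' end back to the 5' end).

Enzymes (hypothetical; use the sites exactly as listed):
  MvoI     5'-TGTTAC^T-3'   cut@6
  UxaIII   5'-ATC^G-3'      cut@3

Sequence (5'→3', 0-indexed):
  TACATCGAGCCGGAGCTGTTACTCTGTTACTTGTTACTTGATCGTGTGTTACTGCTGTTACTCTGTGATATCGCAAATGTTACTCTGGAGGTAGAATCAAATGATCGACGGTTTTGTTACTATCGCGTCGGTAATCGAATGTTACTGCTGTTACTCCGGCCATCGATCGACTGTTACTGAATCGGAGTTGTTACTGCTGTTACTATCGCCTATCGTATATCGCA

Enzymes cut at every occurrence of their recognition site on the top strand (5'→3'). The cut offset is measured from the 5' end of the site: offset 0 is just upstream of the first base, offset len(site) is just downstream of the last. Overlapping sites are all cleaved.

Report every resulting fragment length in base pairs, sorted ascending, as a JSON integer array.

[4,4,4,6,6,7,7,7,8,9,9,9,9,9,9,9,10,11,11,11,12,14,16,23]

Per-enzyme occurrences:
  MvoI (TGTTACT, off=6): starts [16, 24, 31, 46, 55, 77, 114, 139, 148, 171, 188, 197] → cuts [22, 30, 37, 52, 61, 83, 120, 145, 154, 177, 194, 203]
  UxaIII (ATCG, off=3): starts [3, 40, 69, 103, 121, 133, 161, 165, 180, 204, 211, 218] → cuts [6, 43, 72, 106, 124, 136, 164, 168, 183, 207, 214, 221]

All cut coordinates (distinct, sorted): [6, 22, 30, 37, 43, 52, 61, 72, 83, 106, 120, 124, 136, 145, 154, 164, 168, 177, 183, 194, 203, 207, 214, 221]

Fragment lengths:
  6→22: 16 bp
  22→30: 8 bp
  30→37: 7 bp
  37→43: 6 bp
  43→52: 9 bp
  52→61: 9 bp
  61→72: 11 bp
  72→83: 11 bp
  83→106: 23 bp
  106→120: 14 bp
  120→124: 4 bp
  124→136: 12 bp
  136→145: 9 bp
  145→154: 9 bp
  154→164: 10 bp
  164→168: 4 bp
  168→177: 9 bp
  177→183: 6 bp
  183→194: 11 bp
  194→203: 9 bp
  203→207: 4 bp
  207→214: 7 bp
  214→221: 7 bp
  221→6 (wrap): 224-221+6 = 9 bp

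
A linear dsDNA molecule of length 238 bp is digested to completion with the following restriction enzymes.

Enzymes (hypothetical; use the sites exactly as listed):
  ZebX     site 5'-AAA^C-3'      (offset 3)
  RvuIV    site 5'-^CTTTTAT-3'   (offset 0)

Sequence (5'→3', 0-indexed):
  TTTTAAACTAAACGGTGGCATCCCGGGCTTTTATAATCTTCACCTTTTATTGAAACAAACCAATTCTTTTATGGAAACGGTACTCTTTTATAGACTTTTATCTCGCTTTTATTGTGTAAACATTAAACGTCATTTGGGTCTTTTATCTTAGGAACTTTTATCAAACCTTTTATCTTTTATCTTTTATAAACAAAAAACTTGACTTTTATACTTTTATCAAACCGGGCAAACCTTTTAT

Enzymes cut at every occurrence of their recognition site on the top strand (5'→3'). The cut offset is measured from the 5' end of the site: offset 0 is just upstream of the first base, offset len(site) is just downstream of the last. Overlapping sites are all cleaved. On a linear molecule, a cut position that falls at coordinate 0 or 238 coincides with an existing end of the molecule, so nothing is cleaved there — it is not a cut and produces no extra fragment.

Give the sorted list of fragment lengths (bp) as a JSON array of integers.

[1,1,4,5,5,6,7,7,7,7,7,7,7,8,9,10,10,11,11,11,12,12,12,15,15,15,16]

Per-enzyme occurrences:
  ZebX (AAAC, off=3): starts [4, 9, 52, 56, 74, 117, 124, 162, 187, 194, 218, 227] → cuts [7, 12, 55, 59, 77, 120, 127, 165, 190, 197, 221, 230]
  RvuIV (CTTTTAT, off=0): starts [27, 43, 65, 84, 94, 105, 139, 154, 166, 173, 180, 202, 210, 231] → cuts [27, 43, 65, 84, 94, 105, 139, 154, 166, 173, 180, 202, 210, 231]

All cut coordinates (distinct, sorted): [7, 12, 27, 43, 55, 59, 65, 77, 84, 94, 105, 120, 127, 139, 154, 165, 166, 173, 180, 190, 197, 202, 210, 221, 230, 231]

Fragments:
  [0,7): 7 bp
  [7,12): 5 bp
  [12,27): 15 bp
  [27,43): 16 bp
  [43,55): 12 bp
  [55,59): 4 bp
  [59,65): 6 bp
  [65,77): 12 bp
  [77,84): 7 bp
  [84,94): 10 bp
  [94,105): 11 bp
  [105,120): 15 bp
  [120,127): 7 bp
  [127,139): 12 bp
  [139,154): 15 bp
  [154,165): 11 bp
  [165,166): 1 bp
  [166,173): 7 bp
  [173,180): 7 bp
  [180,190): 10 bp
  [190,197): 7 bp
  [197,202): 5 bp
  [202,210): 8 bp
  [210,221): 11 bp
  [221,230): 9 bp
  [230,231): 1 bp
  [231,238): 7 bp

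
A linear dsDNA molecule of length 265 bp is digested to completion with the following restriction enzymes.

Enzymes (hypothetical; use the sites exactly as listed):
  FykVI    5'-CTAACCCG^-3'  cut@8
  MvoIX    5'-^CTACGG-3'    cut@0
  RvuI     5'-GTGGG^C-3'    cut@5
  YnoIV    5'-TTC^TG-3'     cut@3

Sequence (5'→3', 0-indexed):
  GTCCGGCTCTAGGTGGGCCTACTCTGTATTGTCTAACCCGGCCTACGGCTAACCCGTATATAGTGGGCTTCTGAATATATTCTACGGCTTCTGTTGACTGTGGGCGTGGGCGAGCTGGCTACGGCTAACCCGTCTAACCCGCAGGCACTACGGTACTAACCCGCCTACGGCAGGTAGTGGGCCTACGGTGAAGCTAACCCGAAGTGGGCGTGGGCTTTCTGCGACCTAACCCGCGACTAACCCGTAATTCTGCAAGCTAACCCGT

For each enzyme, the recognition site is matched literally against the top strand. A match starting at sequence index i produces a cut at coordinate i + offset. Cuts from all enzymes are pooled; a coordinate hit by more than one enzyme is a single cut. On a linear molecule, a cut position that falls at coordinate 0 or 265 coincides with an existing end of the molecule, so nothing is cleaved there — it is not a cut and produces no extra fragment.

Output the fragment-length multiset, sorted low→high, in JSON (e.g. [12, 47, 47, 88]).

[1,1,1,2,4,5,6,6,6,6,7,8,9,10,10,11,11,13,14,14,14,14,16,17,17,19,23]

Site scan:
  FykVI CTAACCCG/8: at [32, 48, 124, 133, 155, 193, 225, 236, 256] ⇒ [40, 56, 132, 141, 163, 201, 233, 244, 264]
  MvoIX CTACGG/0: at [42, 81, 118, 147, 164, 182] ⇒ [42, 81, 118, 147, 164, 182]
  RvuI GTGGGC/5: at [12, 62, 99, 105, 176, 203, 209] ⇒ [17, 67, 104, 110, 181, 208, 214]
  YnoIV TTCTG/3: at [68, 88, 216, 247] ⇒ [71, 91, 219, 250]

All cut coordinates (distinct, sorted): [17, 40, 42, 56, 67, 71, 81, 91, 104, 110, 118, 132, 141, 147, 163, 164, 181, 182, 201, 208, 214, 219, 233, 244, 250, 264]

Fragments:
  [0,17): 17 bp
  [17,40): 23 bp
  [40,42): 2 bp
  [42,56): 14 bp
  [56,67): 11 bp
  [67,71): 4 bp
  [71,81): 10 bp
  [81,91): 10 bp
  [91,104): 13 bp
  [104,110): 6 bp
  [110,118): 8 bp
  [118,132): 14 bp
  [132,141): 9 bp
  [141,147): 6 bp
  [147,163): 16 bp
  [163,164): 1 bp
  [164,181): 17 bp
  [181,182): 1 bp
  [182,201): 19 bp
  [201,208): 7 bp
  [208,214): 6 bp
  [214,219): 5 bp
  [219,233): 14 bp
  [233,244): 11 bp
  [244,250): 6 bp
  [250,264): 14 bp
  [264,265): 1 bp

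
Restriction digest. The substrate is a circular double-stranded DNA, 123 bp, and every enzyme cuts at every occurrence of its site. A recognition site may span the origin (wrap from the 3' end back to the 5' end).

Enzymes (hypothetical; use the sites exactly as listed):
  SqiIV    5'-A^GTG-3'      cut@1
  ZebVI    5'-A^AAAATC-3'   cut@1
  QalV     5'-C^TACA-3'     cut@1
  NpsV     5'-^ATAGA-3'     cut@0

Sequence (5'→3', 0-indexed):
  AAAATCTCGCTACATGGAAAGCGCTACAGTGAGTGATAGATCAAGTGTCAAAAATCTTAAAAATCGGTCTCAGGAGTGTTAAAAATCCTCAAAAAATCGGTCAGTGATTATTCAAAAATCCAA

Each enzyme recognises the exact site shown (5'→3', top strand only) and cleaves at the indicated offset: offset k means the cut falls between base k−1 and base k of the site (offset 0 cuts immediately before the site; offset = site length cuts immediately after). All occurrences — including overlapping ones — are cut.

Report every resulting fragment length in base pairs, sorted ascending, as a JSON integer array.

[3,4,4,6,6,9,9,9,10,11,11,11,14,16]

Scan for sites:
  SqiIV (AGTG, off=1): starts [27, 31, 43, 74, 102] → cuts [28, 32, 44, 75, 103]
  ZebVI (AAAAATC, off=1): starts [49, 58, 80, 91, 113, 122] → cuts [0, 50, 59, 81, 92, 114]
  QalV (CTACA, off=1): starts [9, 23] → cuts [10, 24]
  NpsV (ATAGA, off=0): starts [35] → cuts [35]

Pooled cuts: [0, 10, 24, 28, 32, 35, 44, 50, 59, 75, 81, 92, 103, 114]

Fragment lengths:
  0→10: 10 bp
  10→24: 14 bp
  24→28: 4 bp
  28→32: 4 bp
  32→35: 3 bp
  35→44: 9 bp
  44→50: 6 bp
  50→59: 9 bp
  59→75: 16 bp
  75→81: 6 bp
  81→92: 11 bp
  92→103: 11 bp
  103→114: 11 bp
  114→0 (wrap): 123-114+0 = 9 bp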